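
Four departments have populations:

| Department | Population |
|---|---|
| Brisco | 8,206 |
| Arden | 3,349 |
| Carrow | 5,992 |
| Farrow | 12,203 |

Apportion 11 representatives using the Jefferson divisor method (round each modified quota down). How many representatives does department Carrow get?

Standard divisor 29750/11 ≈ 2704.545; standard quotas: Brisco 3.034, Arden 1.238, Carrow 2.216, Farrow 4.512.
Rounding down gives 3, 1, 2, 4 = 10 seats, so the divisor must be adjusted.
With modified divisor 2200: modified quotas Brisco 3.730, Arden 1.522, Carrow 2.724, Farrow 5.547.
Rounding down: Brisco 3, Arden 1, Carrow 2, Farrow 5 (total 11).
Carrow receives 2.

2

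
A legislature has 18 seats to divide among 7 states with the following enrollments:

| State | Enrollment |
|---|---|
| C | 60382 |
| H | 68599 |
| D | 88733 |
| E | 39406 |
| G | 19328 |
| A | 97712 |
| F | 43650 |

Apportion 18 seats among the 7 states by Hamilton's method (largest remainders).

C=2, H=3, D=4, E=2, G=1, A=4, F=2

Standard divisor: 417810 ÷ 18 ≈ 23211.667.
Standard quotas: C 2.6014, H 2.9554, D 3.8228, E 1.6977, G 0.8327, A 4.2096, F 1.8805.
Lower quotas: C 2, H 2, D 3, E 1, G 0, A 4, F 1 (sum 13, leaving 5 seats).
Remainders in descending order: H 0.9554, F 0.8805, G 0.8327, D 0.8228, E 0.6977, C 0.6014, A 0.2096.
The surplus seats go to H, F, G, D, E.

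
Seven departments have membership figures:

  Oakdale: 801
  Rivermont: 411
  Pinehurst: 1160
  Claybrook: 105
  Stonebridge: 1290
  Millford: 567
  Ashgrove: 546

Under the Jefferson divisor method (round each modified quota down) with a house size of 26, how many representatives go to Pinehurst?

Standard divisor 4880/26 ≈ 187.692; standard quotas: Oakdale 4.268, Rivermont 2.190, Pinehurst 6.180, Claybrook 0.559, Stonebridge 6.873, Millford 3.021, Ashgrove 2.909.
Rounding down gives 4, 2, 6, 0, 6, 3, 2 = 23 seats, so the divisor must be adjusted.
With modified divisor 163: modified quotas Oakdale 4.914, Rivermont 2.521, Pinehurst 7.117, Claybrook 0.644, Stonebridge 7.914, Millford 3.479, Ashgrove 3.350.
Rounding down: Oakdale 4, Rivermont 2, Pinehurst 7, Claybrook 0, Stonebridge 7, Millford 3, Ashgrove 3 (total 26).
Pinehurst receives 7.

7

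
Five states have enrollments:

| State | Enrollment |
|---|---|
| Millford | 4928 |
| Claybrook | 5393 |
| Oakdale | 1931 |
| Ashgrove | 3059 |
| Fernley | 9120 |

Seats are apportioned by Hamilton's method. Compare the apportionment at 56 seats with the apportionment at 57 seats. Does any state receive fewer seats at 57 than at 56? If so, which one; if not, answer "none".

none

At 56 seats: Millford 11, Claybrook 12, Oakdale 5, Ashgrove 7, Fernley 21.
At 57 seats: Millford 11, Claybrook 13, Oakdale 5, Ashgrove 7, Fernley 21.
No state's allocation decreased.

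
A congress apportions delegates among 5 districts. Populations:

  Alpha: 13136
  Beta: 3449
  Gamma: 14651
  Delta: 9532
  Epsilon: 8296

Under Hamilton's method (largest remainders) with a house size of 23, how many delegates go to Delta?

Standard divisor: 49064 ÷ 23 ≈ 2133.217.
Standard quotas: Alpha 6.1578, Beta 1.6168, Gamma 6.8680, Delta 4.4684, Epsilon 3.8890.
Lower quotas: Alpha 6, Beta 1, Gamma 6, Delta 4, Epsilon 3 (sum 20, leaving 3 seats).
Remainders in descending order: Epsilon 0.8890, Gamma 0.8680, Beta 0.6168, Delta 0.4684, Alpha 0.1578.
The surplus seats go to Epsilon, Gamma, Beta.
Delta receives 4.

4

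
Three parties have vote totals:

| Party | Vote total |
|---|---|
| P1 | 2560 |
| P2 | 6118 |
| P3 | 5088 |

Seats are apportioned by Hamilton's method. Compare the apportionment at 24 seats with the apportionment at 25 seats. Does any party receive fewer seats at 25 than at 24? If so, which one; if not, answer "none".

none

At 24 seats: P1 4, P2 11, P3 9.
At 25 seats: P1 5, P2 11, P3 9.
No party's allocation decreased.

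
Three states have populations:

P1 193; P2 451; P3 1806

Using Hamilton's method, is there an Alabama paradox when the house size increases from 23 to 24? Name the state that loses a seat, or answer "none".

none

At 23 seats: P1 2, P2 4, P3 17.
At 24 seats: P1 2, P2 4, P3 18.
No state's allocation decreased.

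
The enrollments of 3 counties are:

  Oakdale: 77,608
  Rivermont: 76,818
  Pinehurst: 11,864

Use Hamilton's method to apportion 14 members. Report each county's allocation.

Standard divisor: 166290 ÷ 14 ≈ 11877.857.
Standard quotas: Oakdale 6.5338, Rivermont 6.4673, Pinehurst 0.9988.
Lower quotas: Oakdale 6, Rivermont 6, Pinehurst 0 (sum 12, leaving 2 seats).
Remainders in descending order: Pinehurst 0.9988, Oakdale 0.5338, Rivermont 0.4673.
The surplus seats go to Pinehurst, Oakdale.

Oakdale=7, Rivermont=6, Pinehurst=1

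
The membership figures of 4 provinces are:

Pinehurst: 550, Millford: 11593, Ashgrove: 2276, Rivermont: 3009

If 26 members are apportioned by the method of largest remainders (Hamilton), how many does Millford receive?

17

Total 17428; standard divisor 17428/26 ≈ 670.308.
Standard quotas: Pinehurst 0.8205, Millford 17.2950, Ashgrove 3.3955, Rivermont 4.4890.
Lower quotas: Pinehurst 0, Millford 17, Ashgrove 3, Rivermont 4 (sum 24, leaving 2 seats).
Remainders in descending order: Pinehurst 0.8205, Rivermont 0.4890, Ashgrove 0.3955, Millford 0.2950.
The surplus seats go to Pinehurst, Rivermont.
Millford receives 17.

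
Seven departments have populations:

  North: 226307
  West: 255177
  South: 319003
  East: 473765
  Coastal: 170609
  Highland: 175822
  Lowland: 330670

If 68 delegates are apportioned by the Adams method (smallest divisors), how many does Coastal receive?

6

Standard divisor 1951353/68 ≈ 28696.368; standard quotas: North 7.886, West 8.892, South 11.116, East 16.510, Coastal 5.945, Highland 6.127, Lowland 11.523.
Rounding up gives 8, 9, 12, 17, 6, 7, 12 = 71 seats, so the divisor must be adjusted.
With modified divisor 29800: modified quotas North 7.594, West 8.563, South 10.705, East 15.898, Coastal 5.725, Highland 5.900, Lowland 11.096.
Rounding up: North 8, West 9, South 11, East 16, Coastal 6, Highland 6, Lowland 12 (total 68).
Coastal receives 6.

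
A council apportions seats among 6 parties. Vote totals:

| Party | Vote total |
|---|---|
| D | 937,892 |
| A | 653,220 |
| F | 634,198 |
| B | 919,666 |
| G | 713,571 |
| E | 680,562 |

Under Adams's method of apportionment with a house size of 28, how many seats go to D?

6

Standard divisor 4539109/28 ≈ 162111.036; standard quotas: D 5.785, A 4.029, F 3.912, B 5.673, G 4.402, E 4.198.
Rounding up gives 6, 5, 4, 6, 5, 5 = 31 seats, so the divisor must be adjusted.
With modified divisor 181200: modified quotas D 5.176, A 3.605, F 3.500, B 5.075, G 3.938, E 3.756.
Rounding up: D 6, A 4, F 4, B 6, G 4, E 4 (total 28).
D receives 6.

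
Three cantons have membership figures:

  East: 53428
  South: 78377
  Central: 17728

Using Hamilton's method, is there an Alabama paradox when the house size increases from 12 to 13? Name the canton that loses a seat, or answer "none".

At 12 seats: East 4, South 6, Central 2.
At 13 seats: East 5, South 7, Central 1.
Central drops from 2 to 1.

Central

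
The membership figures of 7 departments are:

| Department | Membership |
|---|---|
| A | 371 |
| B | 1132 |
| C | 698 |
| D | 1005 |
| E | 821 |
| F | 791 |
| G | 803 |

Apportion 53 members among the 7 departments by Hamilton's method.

A 3, B 11, C 7, D 9, E 8, F 7, G 8

Total 5621; standard divisor 5621/53 ≈ 106.057.
Standard quotas: A 3.498, B 10.674, C 6.581, D 9.476, E 7.741, F 7.458, G 7.571.
Lower quotas: A 3, B 10, C 6, D 9, E 7, F 7, G 7 (sum 49, leaving 4 seats).
Remainders in descending order: E 0.741, B 0.674, C 0.581, G 0.571, A 0.498, D 0.476, F 0.458.
The surplus seats go to E, B, C, G.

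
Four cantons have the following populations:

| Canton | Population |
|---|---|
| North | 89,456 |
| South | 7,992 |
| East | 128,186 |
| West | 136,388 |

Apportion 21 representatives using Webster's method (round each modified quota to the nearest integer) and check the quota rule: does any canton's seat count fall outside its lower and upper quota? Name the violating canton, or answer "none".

none

Standard quotas: North 5.189, South 0.464, East 7.436, West 7.912.
Webster allocation: North 5, South 0, East 8, West 8.
Every allocation lies between the lower and upper quota.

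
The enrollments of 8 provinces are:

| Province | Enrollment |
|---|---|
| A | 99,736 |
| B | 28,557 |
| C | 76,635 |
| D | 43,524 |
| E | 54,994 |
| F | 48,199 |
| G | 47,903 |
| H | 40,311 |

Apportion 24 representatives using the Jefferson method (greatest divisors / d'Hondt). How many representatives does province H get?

2

Standard divisor 439859/24 ≈ 18327.458; standard quotas: A 5.442, B 1.558, C 4.181, D 2.375, E 3.001, F 2.630, G 2.614, H 2.199.
Rounding down gives 5, 1, 4, 2, 3, 2, 2, 2 = 21 seats, so the divisor must be adjusted.
With modified divisor 15600: modified quotas A 6.393, B 1.831, C 4.912, D 2.790, E 3.525, F 3.090, G 3.071, H 2.584.
Rounding down: A 6, B 1, C 4, D 2, E 3, F 3, G 3, H 2 (total 24).
H receives 2.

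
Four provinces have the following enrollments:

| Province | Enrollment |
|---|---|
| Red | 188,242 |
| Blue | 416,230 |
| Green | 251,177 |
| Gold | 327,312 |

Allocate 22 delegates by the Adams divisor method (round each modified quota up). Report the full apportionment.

Standard divisor 1182961/22 ≈ 53770.955; standard quotas: Red 3.501, Blue 7.741, Green 4.671, Gold 6.087.
Rounding up gives 4, 8, 5, 7 = 24 seats, so the divisor must be adjusted.
With modified divisor 61100: modified quotas Red 3.081, Blue 6.812, Green 4.111, Gold 5.357.
Rounding up: Red 4, Blue 7, Green 5, Gold 6 (total 22).

Red=4, Blue=7, Green=5, Gold=6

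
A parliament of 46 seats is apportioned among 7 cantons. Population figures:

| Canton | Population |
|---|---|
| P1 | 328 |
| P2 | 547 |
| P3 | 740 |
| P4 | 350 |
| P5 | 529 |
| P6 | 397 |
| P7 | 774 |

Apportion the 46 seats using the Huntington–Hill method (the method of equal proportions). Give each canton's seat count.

P1 4, P2 7, P3 9, P4 4, P5 7, P6 5, P7 10

With divisor 80: modified quotas P1 4.100, P2 6.838, P3 9.250, P4 4.375, P5 6.612, P6 4.963, P7 9.675.
Geometric-mean thresholds: P1 √(4·5)=4.472, P2 √(6·7)=6.481, P3 √(9·10)=9.487, P4 √(4·5)=4.472, P5 √(6·7)=6.481, P6 √(4·5)=4.472, P7 √(9·10)=9.487.
Each quota rounded against its threshold gives P1 4, P2 7, P3 9, P4 4, P5 7, P6 5, P7 10 (total 46).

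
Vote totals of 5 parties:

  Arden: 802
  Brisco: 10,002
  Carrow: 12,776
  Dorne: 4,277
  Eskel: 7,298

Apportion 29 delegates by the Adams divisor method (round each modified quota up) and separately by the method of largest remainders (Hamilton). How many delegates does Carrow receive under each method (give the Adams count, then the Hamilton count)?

Adams: Arden 1, Brisco 8, Carrow 10, Dorne 4, Eskel 6.
Hamilton: Arden 1, Brisco 8, Carrow 11, Dorne 3, Eskel 6.
Carrow gets 10 under Adams and 11 under Hamilton.

10 and 11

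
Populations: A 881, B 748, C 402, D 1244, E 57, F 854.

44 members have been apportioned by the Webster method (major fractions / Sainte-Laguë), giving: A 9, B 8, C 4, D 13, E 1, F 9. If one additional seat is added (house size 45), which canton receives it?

Priority for the next seat is population ÷ (current seats + 0.5).
Priorities: A 92.737, B 88.000, C 89.333, D 92.148, E 38.000, F 89.895.
Highest priority: A.

A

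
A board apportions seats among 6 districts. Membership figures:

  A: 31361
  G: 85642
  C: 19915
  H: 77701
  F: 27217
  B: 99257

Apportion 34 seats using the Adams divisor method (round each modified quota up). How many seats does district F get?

Standard divisor 341093/34 ≈ 10032.147; standard quotas: A 3.126, G 8.537, C 1.985, H 7.745, F 2.713, B 9.894.
Rounding up gives 4, 9, 2, 8, 3, 10 = 36 seats, so the divisor must be adjusted.
With modified divisor 10900: modified quotas A 2.877, G 7.857, C 1.827, H 7.129, F 2.497, B 9.106.
Rounding up: A 3, G 8, C 2, H 8, F 3, B 10 (total 34).
F receives 3.

3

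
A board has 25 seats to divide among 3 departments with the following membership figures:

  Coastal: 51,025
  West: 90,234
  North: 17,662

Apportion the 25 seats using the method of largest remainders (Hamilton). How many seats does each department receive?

Standard divisor: 158921 ÷ 25 ≈ 6356.84.
Standard quotas: Coastal 8.0268, West 14.1948, North 2.7784.
Lower quotas: Coastal 8, West 14, North 2 (sum 24, leaving 1 seat).
Remainders in descending order: North 0.7784, West 0.1948, Coastal 0.0268.
Largest remainder: North receives the extra seat.

Coastal=8, West=14, North=3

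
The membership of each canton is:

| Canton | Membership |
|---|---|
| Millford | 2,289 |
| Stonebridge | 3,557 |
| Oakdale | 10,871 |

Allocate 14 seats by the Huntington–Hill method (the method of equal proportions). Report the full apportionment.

Millford 2, Stonebridge 3, Oakdale 9

With divisor 1214: modified quotas Millford 1.886, Stonebridge 2.930, Oakdale 8.955.
Geometric-mean thresholds: Millford √(1·2)=1.414, Stonebridge √(2·3)=2.449, Oakdale √(8·9)=8.485.
Each quota rounded against its threshold gives Millford 2, Stonebridge 3, Oakdale 9 (total 14).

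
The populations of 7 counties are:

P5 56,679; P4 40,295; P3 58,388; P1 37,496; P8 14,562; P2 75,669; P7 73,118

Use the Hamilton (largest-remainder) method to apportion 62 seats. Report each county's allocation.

Standard divisor: 356207 ÷ 62 ≈ 5745.274.
Standard quotas: P5 9.8653, P4 7.0136, P3 10.1628, P1 6.5264, P8 2.5346, P2 13.1707, P7 12.7266.
Lower quotas: P5 9, P4 7, P3 10, P1 6, P8 2, P2 13, P7 12 (sum 59, leaving 3 seats).
Remainders in descending order: P5 0.8653, P7 0.7266, P8 0.5346, P1 0.5264, P2 0.1707, P3 0.1628, P4 0.0136.
Largest remainders: P5, P7, P8 receive the extra seats.

P5: 10, P4: 7, P3: 10, P1: 6, P8: 3, P2: 13, P7: 13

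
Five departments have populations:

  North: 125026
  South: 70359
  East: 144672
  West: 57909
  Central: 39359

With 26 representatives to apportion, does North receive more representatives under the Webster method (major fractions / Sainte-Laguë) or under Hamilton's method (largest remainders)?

Webster

Webster: North 8, South 4, East 9, West 3, Central 2.
Hamilton: North 7, South 4, East 9, West 4, Central 2.
North gets 8 under Webster and 7 under Hamilton.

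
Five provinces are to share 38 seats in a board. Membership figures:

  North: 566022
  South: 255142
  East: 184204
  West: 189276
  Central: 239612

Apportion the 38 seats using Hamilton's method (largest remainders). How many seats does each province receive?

The standard divisor is 1434256/38 ≈ 37743.579.
Standard quotas: North 14.9965, South 6.7599, East 4.8804, West 5.0148, Central 6.3484.
Lower quotas: North 14, South 6, East 4, West 5, Central 6 (sum 35, leaving 3 seats).
Remainders in descending order: North 0.9965, East 0.8804, South 0.7599, Central 0.3484, West 0.0148.
Largest remainders: North, East, South receive the extra seats.

North 15; South 7; East 5; West 5; Central 6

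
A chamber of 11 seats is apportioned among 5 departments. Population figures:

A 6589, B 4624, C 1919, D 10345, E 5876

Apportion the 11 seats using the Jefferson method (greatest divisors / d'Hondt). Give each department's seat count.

A=3, B=2, C=0, D=4, E=2

Standard divisor 29353/11 ≈ 2668.455; standard quotas: A 2.469, B 1.733, C 0.719, D 3.877, E 2.202.
Rounding down gives 2, 1, 0, 3, 2 = 8 seats, so the divisor must be adjusted.
With modified divisor 2100: modified quotas A 3.138, B 2.202, C 0.914, D 4.926, E 2.798.
Rounding down: A 3, B 2, C 0, D 4, E 2 (total 11).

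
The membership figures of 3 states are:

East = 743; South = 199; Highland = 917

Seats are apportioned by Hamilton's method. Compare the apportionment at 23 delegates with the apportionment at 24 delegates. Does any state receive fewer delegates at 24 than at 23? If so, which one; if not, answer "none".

At 23 seats: East 9, South 3, Highland 11.
At 24 seats: East 10, South 2, Highland 12.
South drops from 3 to 2.

South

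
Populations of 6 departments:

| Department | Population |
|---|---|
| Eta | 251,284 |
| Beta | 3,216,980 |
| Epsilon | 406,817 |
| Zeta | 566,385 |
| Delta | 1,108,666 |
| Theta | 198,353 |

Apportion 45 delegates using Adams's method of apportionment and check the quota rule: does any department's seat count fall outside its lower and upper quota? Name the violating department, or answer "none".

Standard quotas: Eta 1.967, Beta 25.183, Epsilon 3.185, Zeta 4.434, Delta 8.679, Theta 1.553.
Adams allocation: Eta 2, Beta 24, Epsilon 3, Zeta 5, Delta 9, Theta 2.
Beta has quota 25.183 (lower 25, upper 26) but receives 24 — outside the quota interval.

Beta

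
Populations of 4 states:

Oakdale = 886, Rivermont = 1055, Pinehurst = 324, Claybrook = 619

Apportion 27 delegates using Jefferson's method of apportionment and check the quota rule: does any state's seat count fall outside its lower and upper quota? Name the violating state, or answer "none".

Standard quotas: Oakdale 8.295, Rivermont 9.877, Pinehurst 3.033, Claybrook 5.795.
Jefferson allocation: Oakdale 8, Rivermont 10, Pinehurst 3, Claybrook 6.
Every allocation lies between the lower and upper quota.

none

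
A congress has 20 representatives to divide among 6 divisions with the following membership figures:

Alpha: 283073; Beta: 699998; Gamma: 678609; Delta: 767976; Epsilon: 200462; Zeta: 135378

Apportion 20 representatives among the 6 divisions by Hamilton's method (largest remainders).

Alpha 2, Beta 5, Gamma 5, Delta 6, Epsilon 1, Zeta 1

Total 2765496; standard divisor 2765496/20 ≈ 138274.8.
Standard quotas: Alpha 2.0472, Beta 5.0624, Gamma 4.9077, Delta 5.5540, Epsilon 1.4497, Zeta 0.9791.
Lower quotas: Alpha 2, Beta 5, Gamma 4, Delta 5, Epsilon 1, Zeta 0 (sum 17, leaving 3 seats).
Remainders in descending order: Zeta 0.9791, Gamma 0.9077, Delta 0.5540, Epsilon 0.4497, Beta 0.0624, Alpha 0.0472.
The surplus seats go to Zeta, Gamma, Delta.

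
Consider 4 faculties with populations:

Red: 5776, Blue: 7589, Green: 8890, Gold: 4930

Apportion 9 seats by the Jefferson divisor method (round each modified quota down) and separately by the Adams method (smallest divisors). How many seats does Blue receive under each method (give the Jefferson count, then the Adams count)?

3 and 2

Jefferson: Red 2, Blue 3, Green 3, Gold 1.
Adams: Red 2, Blue 2, Green 3, Gold 2.
Blue gets 3 under Jefferson and 2 under Adams.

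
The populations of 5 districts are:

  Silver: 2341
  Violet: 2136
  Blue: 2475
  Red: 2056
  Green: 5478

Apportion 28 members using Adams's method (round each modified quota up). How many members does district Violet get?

4

Standard divisor 14486/28 ≈ 517.357; standard quotas: Silver 4.525, Violet 4.129, Blue 4.784, Red 3.974, Green 10.588.
Rounding up gives 5, 5, 5, 4, 11 = 30 seats, so the divisor must be adjusted.
With modified divisor 570: modified quotas Silver 4.107, Violet 3.747, Blue 4.342, Red 3.607, Green 9.611.
Rounding up: Silver 5, Violet 4, Blue 5, Red 4, Green 10 (total 28).
Violet receives 4.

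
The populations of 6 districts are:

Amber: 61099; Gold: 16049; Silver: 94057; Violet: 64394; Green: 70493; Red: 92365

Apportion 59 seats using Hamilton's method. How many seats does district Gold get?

Total 398457; standard divisor 398457/59 ≈ 6753.508.
Standard quotas: Amber 9.0470, Gold 2.3764, Silver 13.9271, Violet 9.5349, Green 10.4380, Red 13.6766.
Lower quotas: Amber 9, Gold 2, Silver 13, Violet 9, Green 10, Red 13 (sum 56, leaving 3 seats).
Remainders in descending order: Silver 0.9271, Red 0.6766, Violet 0.5349, Green 0.4380, Gold 0.3764, Amber 0.0470.
Largest remainders: Silver, Red, Violet receive the extra seats.
Gold receives 2.

2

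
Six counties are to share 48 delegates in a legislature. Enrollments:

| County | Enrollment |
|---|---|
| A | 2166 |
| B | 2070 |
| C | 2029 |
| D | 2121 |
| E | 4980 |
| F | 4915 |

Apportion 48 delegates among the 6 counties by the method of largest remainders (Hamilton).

Standard divisor: 18281 ÷ 48 ≈ 380.854.
Standard quotas: A 5.687, B 5.435, C 5.327, D 5.569, E 13.076, F 12.905.
Lower quotas: A 5, B 5, C 5, D 5, E 13, F 12 (sum 45, leaving 3 seats).
Remainders in descending order: F 0.905, A 0.687, D 0.569, B 0.435, C 0.327, E 0.076.
Largest remainders: F, A, D receive the extra seats.

A 6; B 5; C 5; D 6; E 13; F 13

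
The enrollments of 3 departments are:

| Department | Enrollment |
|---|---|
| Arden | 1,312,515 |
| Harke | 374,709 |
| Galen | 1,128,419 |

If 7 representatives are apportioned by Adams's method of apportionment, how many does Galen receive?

3

Standard divisor 2815643/7 ≈ 402234.714; standard quotas: Arden 3.263, Harke 0.932, Galen 2.805.
Rounding up gives 4, 1, 3 = 8 seats, so the divisor must be adjusted.
With modified divisor 500900: modified quotas Arden 2.620, Harke 0.748, Galen 2.253.
Rounding up: Arden 3, Harke 1, Galen 3 (total 7).
Galen receives 3.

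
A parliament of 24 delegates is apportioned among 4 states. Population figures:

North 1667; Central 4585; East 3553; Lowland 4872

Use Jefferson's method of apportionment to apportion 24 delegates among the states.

North 2; Central 8; East 6; Lowland 8

Standard divisor 14677/24 ≈ 611.542; standard quotas: North 2.726, Central 7.497, East 5.810, Lowland 7.967.
Rounding down gives 2, 7, 5, 7 = 21 seats, so the divisor must be adjusted.
With modified divisor 560: modified quotas North 2.977, Central 8.188, East 6.345, Lowland 8.700.
Rounding down: North 2, Central 8, East 6, Lowland 8 (total 24).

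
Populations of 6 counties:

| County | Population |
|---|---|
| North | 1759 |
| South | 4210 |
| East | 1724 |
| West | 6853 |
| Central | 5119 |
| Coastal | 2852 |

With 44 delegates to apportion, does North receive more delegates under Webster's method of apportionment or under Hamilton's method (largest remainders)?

Hamilton

Webster: North 3, South 8, East 3, West 14, Central 10, Coastal 6.
Hamilton: North 4, South 8, East 3, West 13, Central 10, Coastal 6.
North gets 3 under Webster and 4 under Hamilton.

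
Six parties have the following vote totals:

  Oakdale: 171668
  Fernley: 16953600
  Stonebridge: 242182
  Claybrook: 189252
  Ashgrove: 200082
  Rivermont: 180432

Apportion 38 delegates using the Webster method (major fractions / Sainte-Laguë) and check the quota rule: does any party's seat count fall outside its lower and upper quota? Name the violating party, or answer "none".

Fernley

Standard quotas: Oakdale 0.364, Fernley 35.916, Stonebridge 0.513, Claybrook 0.401, Ashgrove 0.424, Rivermont 0.382.
Webster allocation: Oakdale 0, Fernley 37, Stonebridge 1, Claybrook 0, Ashgrove 0, Rivermont 0.
Fernley has quota 35.916 (lower 35, upper 36) but receives 37 — outside the quota interval.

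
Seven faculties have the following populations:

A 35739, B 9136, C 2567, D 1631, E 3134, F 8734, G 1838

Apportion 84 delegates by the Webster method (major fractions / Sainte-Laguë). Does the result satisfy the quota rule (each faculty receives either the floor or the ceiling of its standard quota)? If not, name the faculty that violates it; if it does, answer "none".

A

Standard quotas: A 47.820, B 12.224, C 3.435, D 2.182, E 4.193, F 11.686, G 2.459.
Webster allocation: A 49, B 12, C 3, D 2, E 4, F 12, G 2.
A has quota 47.820 (lower 47, upper 48) but receives 49 — outside the quota interval.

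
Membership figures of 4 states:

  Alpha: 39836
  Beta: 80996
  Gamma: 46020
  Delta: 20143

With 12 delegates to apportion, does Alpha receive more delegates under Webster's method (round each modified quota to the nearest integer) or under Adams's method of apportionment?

Webster: Alpha 3, Beta 5, Gamma 3, Delta 1.
Adams: Alpha 2, Beta 5, Gamma 3, Delta 2.
Alpha gets 3 under Webster and 2 under Adams.

Webster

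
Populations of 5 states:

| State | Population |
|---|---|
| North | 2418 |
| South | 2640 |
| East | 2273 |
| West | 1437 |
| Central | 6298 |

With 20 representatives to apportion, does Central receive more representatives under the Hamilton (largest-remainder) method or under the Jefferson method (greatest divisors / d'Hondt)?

Hamilton: North 3, South 4, East 3, West 2, Central 8.
Jefferson: North 3, South 3, East 3, West 2, Central 9.
Central gets 8 under Hamilton and 9 under Jefferson.

Jefferson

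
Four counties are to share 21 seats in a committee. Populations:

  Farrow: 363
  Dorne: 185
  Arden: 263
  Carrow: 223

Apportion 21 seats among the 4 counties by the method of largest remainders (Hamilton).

Farrow=7, Dorne=4, Arden=5, Carrow=5

The standard divisor is 1034/21 ≈ 49.238.
Standard quotas: Farrow 7.372, Dorne 3.757, Arden 5.341, Carrow 4.529.
Lower quotas: Farrow 7, Dorne 3, Arden 5, Carrow 4 (sum 19, leaving 2 seats).
Remainders in descending order: Dorne 0.757, Carrow 0.529, Farrow 0.372, Arden 0.341.
The surplus seats go to Dorne, Carrow.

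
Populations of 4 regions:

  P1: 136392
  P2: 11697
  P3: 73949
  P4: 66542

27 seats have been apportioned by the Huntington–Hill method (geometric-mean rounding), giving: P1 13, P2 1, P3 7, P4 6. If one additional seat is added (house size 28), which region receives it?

Priority for the next seat is population ÷ (√(s·(s+1))).
Priorities: P1 10110.048, P2 8271.028, P3 9881.851, P4 10267.654.
Highest priority: P4.

P4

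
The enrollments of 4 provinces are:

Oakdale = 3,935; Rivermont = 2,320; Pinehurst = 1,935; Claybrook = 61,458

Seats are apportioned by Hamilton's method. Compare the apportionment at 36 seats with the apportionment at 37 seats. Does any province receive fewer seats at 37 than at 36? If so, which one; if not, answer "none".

At 36 seats: Oakdale 2, Rivermont 1, Pinehurst 1, Claybrook 32.
At 37 seats: Oakdale 2, Rivermont 1, Pinehurst 1, Claybrook 33.
No province's allocation decreased.

none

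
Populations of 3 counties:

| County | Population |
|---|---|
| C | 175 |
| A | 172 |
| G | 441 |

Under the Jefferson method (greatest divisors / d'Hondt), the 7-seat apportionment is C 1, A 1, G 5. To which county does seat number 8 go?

C

Priority for the next seat is population ÷ (current seats + 1).
Priorities: C 87.500, A 86.000, G 73.500.
Highest priority: C.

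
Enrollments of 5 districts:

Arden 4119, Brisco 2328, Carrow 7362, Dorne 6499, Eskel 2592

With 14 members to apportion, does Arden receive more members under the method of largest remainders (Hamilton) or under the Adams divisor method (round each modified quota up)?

Hamilton

Hamilton: Arden 3, Brisco 1, Carrow 4, Dorne 4, Eskel 2.
Adams: Arden 2, Brisco 2, Carrow 4, Dorne 4, Eskel 2.
Arden gets 3 under Hamilton and 2 under Adams.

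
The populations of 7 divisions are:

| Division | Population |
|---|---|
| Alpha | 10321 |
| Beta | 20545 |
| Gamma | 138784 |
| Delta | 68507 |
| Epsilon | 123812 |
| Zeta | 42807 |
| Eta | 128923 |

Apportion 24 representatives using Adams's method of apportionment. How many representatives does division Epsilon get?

Standard divisor 533699/24 ≈ 22237.458; standard quotas: Alpha 0.464, Beta 0.924, Gamma 6.241, Delta 3.081, Epsilon 5.568, Zeta 1.925, Eta 5.798.
Rounding up gives 1, 1, 7, 4, 6, 2, 6 = 27 seats, so the divisor must be adjusted.
With modified divisor 25300: modified quotas Alpha 0.408, Beta 0.812, Gamma 5.486, Delta 2.708, Epsilon 4.894, Zeta 1.692, Eta 5.096.
Rounding up: Alpha 1, Beta 1, Gamma 6, Delta 3, Epsilon 5, Zeta 2, Eta 6 (total 24).
Epsilon receives 5.

5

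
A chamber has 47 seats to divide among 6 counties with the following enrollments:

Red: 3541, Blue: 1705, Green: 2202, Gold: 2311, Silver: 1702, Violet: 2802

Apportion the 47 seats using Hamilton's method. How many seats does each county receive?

Standard divisor: 14263 ÷ 47 ≈ 303.468.
Standard quotas: Red 11.668, Blue 5.618, Green 7.256, Gold 7.615, Silver 5.608, Violet 9.233.
Lower quotas: Red 11, Blue 5, Green 7, Gold 7, Silver 5, Violet 9 (sum 44, leaving 3 seats).
Remainders in descending order: Red 0.668, Blue 0.618, Gold 0.615, Silver 0.608, Green 0.256, Violet 0.233.
The surplus seats go to Red, Blue, Gold.

Red: 12, Blue: 6, Green: 7, Gold: 8, Silver: 5, Violet: 9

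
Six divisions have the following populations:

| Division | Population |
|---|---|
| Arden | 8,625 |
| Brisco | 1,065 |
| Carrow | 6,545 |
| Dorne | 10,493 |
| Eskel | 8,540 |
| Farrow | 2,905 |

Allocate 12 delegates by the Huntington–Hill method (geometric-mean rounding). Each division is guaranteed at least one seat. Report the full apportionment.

With divisor 3504: modified quotas Arden 2.461, Brisco 0.304, Carrow 1.868, Dorne 2.995, Eskel 2.437, Farrow 0.829.
Geometric-mean thresholds: Arden √(2·3)=2.449, Brisco (min 1), Carrow √(1·2)=1.414, Dorne √(2·3)=2.449, Eskel √(2·3)=2.449, Farrow (min 1).
Each quota rounded against its threshold gives Arden 3, Brisco 1, Carrow 2, Dorne 3, Eskel 2, Farrow 1 (total 12).

Arden 3, Brisco 1, Carrow 2, Dorne 3, Eskel 2, Farrow 1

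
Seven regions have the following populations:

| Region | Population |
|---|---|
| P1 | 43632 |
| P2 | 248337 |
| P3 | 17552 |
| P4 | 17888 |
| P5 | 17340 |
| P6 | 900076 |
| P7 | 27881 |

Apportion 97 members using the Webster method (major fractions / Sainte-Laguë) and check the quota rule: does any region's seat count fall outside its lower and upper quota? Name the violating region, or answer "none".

Standard quotas: P1 3.325, P2 18.927, P3 1.338, P4 1.363, P5 1.322, P6 68.600, P7 2.125.
Webster allocation: P1 3, P2 19, P3 1, P4 1, P5 1, P6 70, P7 2.
P6 has quota 68.600 (lower 68, upper 69) but receives 70 — outside the quota interval.

P6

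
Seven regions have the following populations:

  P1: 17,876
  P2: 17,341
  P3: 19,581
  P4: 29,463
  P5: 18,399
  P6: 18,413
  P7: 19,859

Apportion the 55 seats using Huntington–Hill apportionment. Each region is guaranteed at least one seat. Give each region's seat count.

With divisor 2591: modified quotas P1 6.899, P2 6.693, P3 7.557, P4 11.371, P5 7.101, P6 7.107, P7 7.665.
Geometric-mean thresholds: P1 √(6·7)=6.481, P2 √(6·7)=6.481, P3 √(7·8)=7.483, P4 √(11·12)=11.489, P5 √(7·8)=7.483, P6 √(7·8)=7.483, P7 √(7·8)=7.483.
Each quota rounded against its threshold gives P1 7, P2 7, P3 8, P4 11, P5 7, P6 7, P7 8 (total 55).

P1: 7, P2: 7, P3: 8, P4: 11, P5: 7, P6: 7, P7: 8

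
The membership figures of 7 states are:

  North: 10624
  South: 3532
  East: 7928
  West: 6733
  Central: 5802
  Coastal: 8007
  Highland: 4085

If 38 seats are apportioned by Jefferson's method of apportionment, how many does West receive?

5

Standard divisor 46711/38 ≈ 1229.237; standard quotas: North 8.643, South 2.873, East 6.450, West 5.477, Central 4.720, Coastal 6.514, Highland 3.323.
Rounding down gives 8, 2, 6, 5, 4, 6, 3 = 34 seats, so the divisor must be adjusted.
With modified divisor 1140: modified quotas North 9.319, South 3.098, East 6.954, West 5.906, Central 5.089, Coastal 7.024, Highland 3.583.
Rounding down: North 9, South 3, East 6, West 5, Central 5, Coastal 7, Highland 3 (total 38).
West receives 5.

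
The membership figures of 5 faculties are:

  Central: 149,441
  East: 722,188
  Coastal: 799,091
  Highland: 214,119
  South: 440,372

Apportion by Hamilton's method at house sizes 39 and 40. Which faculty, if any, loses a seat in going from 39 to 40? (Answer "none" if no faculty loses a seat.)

At 39 seats: Central 3, East 12, Coastal 13, Highland 4, South 7.
At 40 seats: Central 2, East 12, Coastal 14, Highland 4, South 8.
Central drops from 3 to 2.

Central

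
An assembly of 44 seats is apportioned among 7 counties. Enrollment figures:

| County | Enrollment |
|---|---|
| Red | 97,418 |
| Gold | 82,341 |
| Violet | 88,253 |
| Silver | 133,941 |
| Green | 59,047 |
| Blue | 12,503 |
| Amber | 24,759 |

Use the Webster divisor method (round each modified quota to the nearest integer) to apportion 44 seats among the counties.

Standard divisor 498262/44 ≈ 11324.136; standard quotas: Red 8.603, Gold 7.271, Violet 7.793, Silver 11.828, Green 5.214, Blue 1.104, Amber 2.186.
Rounding to the nearest integer gives Red 9, Gold 7, Violet 8, Silver 12, Green 5, Blue 1, Amber 2 — total 44, matching the house size, so no adjustment is needed.

Red=9, Gold=7, Violet=8, Silver=12, Green=5, Blue=1, Amber=2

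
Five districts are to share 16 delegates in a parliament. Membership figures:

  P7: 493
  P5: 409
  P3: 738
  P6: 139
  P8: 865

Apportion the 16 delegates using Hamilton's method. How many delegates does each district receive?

P7: 3, P5: 3, P3: 4, P6: 1, P8: 5

The standard divisor is 2644/16 ≈ 165.25.
Standard quotas: P7 2.983, P5 2.475, P3 4.466, P6 0.841, P8 5.234.
Lower quotas: P7 2, P5 2, P3 4, P6 0, P8 5 (sum 13, leaving 3 seats).
Remainders in descending order: P7 0.983, P6 0.841, P5 0.475, P3 0.466, P8 0.234.
Largest remainders: P7, P6, P5 receive the extra seats.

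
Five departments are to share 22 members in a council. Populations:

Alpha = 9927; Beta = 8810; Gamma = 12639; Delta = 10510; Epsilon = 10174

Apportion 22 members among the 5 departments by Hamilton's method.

Standard divisor: 52060 ÷ 22 ≈ 2366.364.
Standard quotas: Alpha 4.1950, Beta 3.7230, Gamma 5.3411, Delta 4.4414, Epsilon 4.2994.
Lower quotas: Alpha 4, Beta 3, Gamma 5, Delta 4, Epsilon 4 (sum 20, leaving 2 seats).
Remainders in descending order: Beta 0.7230, Delta 0.4414, Gamma 0.3411, Epsilon 0.2994, Alpha 0.1950.
The surplus seats go to Beta, Delta.

Alpha: 4, Beta: 4, Gamma: 5, Delta: 5, Epsilon: 4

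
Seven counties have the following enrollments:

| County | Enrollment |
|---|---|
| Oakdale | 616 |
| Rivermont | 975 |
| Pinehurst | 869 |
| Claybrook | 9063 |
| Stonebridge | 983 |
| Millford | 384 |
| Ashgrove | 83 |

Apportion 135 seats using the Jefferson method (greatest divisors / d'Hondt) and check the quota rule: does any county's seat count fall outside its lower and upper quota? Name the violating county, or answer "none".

Standard quotas: Oakdale 6.410, Rivermont 10.146, Pinehurst 9.043, Claybrook 94.312, Stonebridge 10.229, Millford 3.996, Ashgrove 0.864.
Jefferson allocation: Oakdale 6, Rivermont 10, Pinehurst 9, Claybrook 96, Stonebridge 10, Millford 4, Ashgrove 0.
Claybrook has quota 94.312 (lower 94, upper 95) but receives 96 — outside the quota interval.

Claybrook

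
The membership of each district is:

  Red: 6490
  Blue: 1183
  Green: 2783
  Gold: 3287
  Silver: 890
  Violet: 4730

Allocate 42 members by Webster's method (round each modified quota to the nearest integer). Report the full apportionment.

Standard divisor 19363/42 ≈ 461.024; standard quotas: Red 14.077, Blue 2.566, Green 6.037, Gold 7.130, Silver 1.930, Violet 10.260.
Rounding to the nearest integer gives Red 14, Blue 3, Green 6, Gold 7, Silver 2, Violet 10 — total 42, matching the house size, so no adjustment is needed.

Red 14, Blue 3, Green 6, Gold 7, Silver 2, Violet 10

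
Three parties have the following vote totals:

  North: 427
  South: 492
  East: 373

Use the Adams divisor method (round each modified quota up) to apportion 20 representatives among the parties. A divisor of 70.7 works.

North: 7, South: 7, East: 6

With modified divisor 70.7: modified quotas North 6.040, South 6.959, East 5.276.
Rounding up: North 7, South 7, East 6 (total 20).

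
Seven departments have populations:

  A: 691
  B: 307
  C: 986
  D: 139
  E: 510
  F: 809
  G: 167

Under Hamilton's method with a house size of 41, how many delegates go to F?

Total 3609; standard divisor 3609/41 ≈ 88.024.
Standard quotas: A 7.850, B 3.488, C 11.201, D 1.579, E 5.794, F 9.191, G 1.897.
Lower quotas: A 7, B 3, C 11, D 1, E 5, F 9, G 1 (sum 37, leaving 4 seats).
Remainders in descending order: G 0.897, A 0.850, E 0.794, D 0.579, B 0.488, C 0.201, F 0.191.
Largest remainders: G, A, E, D receive the extra seats.
F receives 9.

9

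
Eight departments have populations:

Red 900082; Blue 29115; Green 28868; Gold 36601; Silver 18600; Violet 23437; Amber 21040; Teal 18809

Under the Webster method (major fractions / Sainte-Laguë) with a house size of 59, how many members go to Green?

2

Standard divisor 1076552/59 ≈ 18246.644; standard quotas: Red 49.329, Blue 1.596, Green 1.582, Gold 2.006, Silver 1.019, Violet 1.284, Amber 1.153, Teal 1.031.
Rounding to the nearest integer gives Red 49, Blue 2, Green 2, Gold 2, Silver 1, Violet 1, Amber 1, Teal 1 — total 59, matching the house size, so no adjustment is needed.
Green receives 2.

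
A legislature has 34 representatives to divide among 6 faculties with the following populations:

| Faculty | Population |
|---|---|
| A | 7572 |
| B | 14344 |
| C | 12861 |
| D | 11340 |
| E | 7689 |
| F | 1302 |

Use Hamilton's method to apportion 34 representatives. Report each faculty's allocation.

Standard divisor: 55108 ÷ 34 ≈ 1620.824.
Standard quotas: A 4.6717, B 8.8498, C 7.9349, D 6.9964, E 4.7439, F 0.8033.
Lower quotas: A 4, B 8, C 7, D 6, E 4, F 0 (sum 29, leaving 5 seats).
Remainders in descending order: D 0.9964, C 0.9349, B 0.8498, F 0.8033, E 0.7439, A 0.6717.
The surplus seats go to D, C, B, F, E.

A=4; B=9; C=8; D=7; E=5; F=1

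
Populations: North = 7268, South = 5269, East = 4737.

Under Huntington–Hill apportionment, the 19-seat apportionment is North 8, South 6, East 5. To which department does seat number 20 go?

Priority for the next seat is population ÷ (√(s·(s+1))).
Priorities: North 856.542, South 813.024, East 864.854.
Highest priority: East.

East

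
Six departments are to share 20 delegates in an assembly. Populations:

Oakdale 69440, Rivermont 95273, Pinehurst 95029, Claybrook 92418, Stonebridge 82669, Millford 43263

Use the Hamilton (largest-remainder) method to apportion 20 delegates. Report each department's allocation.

The standard divisor is 478092/20 ≈ 23904.6.
Standard quotas: Oakdale 2.9049, Rivermont 3.9856, Pinehurst 3.9753, Claybrook 3.8661, Stonebridge 3.4583, Millford 1.8098.
Lower quotas: Oakdale 2, Rivermont 3, Pinehurst 3, Claybrook 3, Stonebridge 3, Millford 1 (sum 15, leaving 5 seats).
Remainders in descending order: Rivermont 0.9856, Pinehurst 0.9753, Oakdale 0.9049, Claybrook 0.8661, Millford 0.8098, Stonebridge 0.4583.
Largest remainders: Rivermont, Pinehurst, Oakdale, Claybrook, Millford receive the extra seats.

Oakdale: 3, Rivermont: 4, Pinehurst: 4, Claybrook: 4, Stonebridge: 3, Millford: 2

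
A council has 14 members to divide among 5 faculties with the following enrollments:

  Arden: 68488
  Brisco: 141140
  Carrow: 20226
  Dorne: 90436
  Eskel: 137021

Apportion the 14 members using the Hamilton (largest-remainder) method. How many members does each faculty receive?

Total 457311; standard divisor 457311/14 ≈ 32665.071.
Standard quotas: Arden 2.0967, Brisco 4.3208, Carrow 0.6192, Dorne 2.7686, Eskel 4.1947.
Lower quotas: Arden 2, Brisco 4, Carrow 0, Dorne 2, Eskel 4 (sum 12, leaving 2 seats).
Remainders in descending order: Dorne 0.7686, Carrow 0.6192, Brisco 0.3208, Eskel 0.1947, Arden 0.0967.
Largest remainders: Dorne, Carrow receive the extra seats.

Arden: 2, Brisco: 4, Carrow: 1, Dorne: 3, Eskel: 4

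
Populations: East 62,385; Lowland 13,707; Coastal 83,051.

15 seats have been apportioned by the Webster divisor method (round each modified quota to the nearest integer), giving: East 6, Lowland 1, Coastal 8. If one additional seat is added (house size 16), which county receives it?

Coastal

Priority for the next seat is population ÷ (current seats + 0.5).
Priorities: East 9597.692, Lowland 9138.000, Coastal 9770.706.
Highest priority: Coastal.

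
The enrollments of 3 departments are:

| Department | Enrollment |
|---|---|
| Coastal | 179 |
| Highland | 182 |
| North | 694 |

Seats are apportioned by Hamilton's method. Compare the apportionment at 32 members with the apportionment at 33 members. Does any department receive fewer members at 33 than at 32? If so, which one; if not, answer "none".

At 32 seats: Coastal 5, Highland 6, North 21.
At 33 seats: Coastal 5, Highland 6, North 22.
No department's allocation decreased.

none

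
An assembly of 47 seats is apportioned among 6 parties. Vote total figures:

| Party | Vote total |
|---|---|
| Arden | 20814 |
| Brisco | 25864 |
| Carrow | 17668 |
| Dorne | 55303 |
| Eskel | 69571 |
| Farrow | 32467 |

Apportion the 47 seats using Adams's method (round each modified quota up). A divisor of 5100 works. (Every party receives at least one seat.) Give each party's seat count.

Arden=5, Brisco=6, Carrow=4, Dorne=11, Eskel=14, Farrow=7

With modified divisor 5100: modified quotas Arden 4.081, Brisco 5.071, Carrow 3.464, Dorne 10.844, Eskel 13.641, Farrow 6.366.
Rounding up: Arden 5, Brisco 6, Carrow 4, Dorne 11, Eskel 14, Farrow 7 (total 47).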